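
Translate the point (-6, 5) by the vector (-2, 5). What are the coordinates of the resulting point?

Translation by (-2, 5) (homogeneous matrix [[1, 0, -2], [0, 1, 5], [0, 0, 1]]):
x' = -6 + -2 = -8
y' = 5 + 5 = 10
Result: (-8, 10)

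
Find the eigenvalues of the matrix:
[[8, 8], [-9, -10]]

Characteristic equation: det(A - λI) = 0
λ² - (trace)λ + (det) = 0
trace = 8 + -10 = -2, det = (8)(-10) - (8)(-9) = -8
λ² - (-2)λ + (-8) = 0
λ = (-2 ± √((-2)² - 4·(-8))) / 2 = (-2 ± √36) / 2
Solving: λ = -4, 2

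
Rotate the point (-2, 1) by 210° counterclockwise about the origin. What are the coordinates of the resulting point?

Rotation matrix for 210°: [[cos 210°, -sin 210°], [sin 210°, cos 210°]] ≈ [[-0.866025, 0.500000], [-0.500000, -0.866025]]
[[-0.866025, 0.500000], [-0.500000, -0.866025]] × [-2, 1]ᵀ ≈ [2.2321, 0.1340]ᵀ
Result: (2.2321, 0.1340)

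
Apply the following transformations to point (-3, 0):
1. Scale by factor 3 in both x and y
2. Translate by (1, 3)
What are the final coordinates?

Step 1: Scale (-3, 0) by 3 → (-9, 0)
Step 2: Translate by (1, 3) → (-8, 3)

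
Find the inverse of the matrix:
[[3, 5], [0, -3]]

For [[a,b],[c,d]], inverse = (1/det)·[[d,-b],[-c,a]]
det = (3)(-3) - (5)(0) = -9 - 0 = -9
Inverse = (1/-9)·[[-3, -5], [0, 3]]
= [[1/3, 5/9], [0, -1/3]]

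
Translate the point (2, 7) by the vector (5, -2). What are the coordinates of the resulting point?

Translation by (5, -2) (homogeneous matrix [[1, 0, 5], [0, 1, -2], [0, 0, 1]]):
x' = 2 + 5 = 7
y' = 7 + -2 = 5
Result: (7, 5)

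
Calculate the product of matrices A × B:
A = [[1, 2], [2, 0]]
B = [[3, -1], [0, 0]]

Matrix multiplication:
C[0][0] = 1×3 + 2×0 = 3
C[0][1] = 1×-1 + 2×0 = -1
C[1][0] = 2×3 + 0×0 = 6
C[1][1] = 2×-1 + 0×0 = -2
Result: [[3, -1], [6, -2]]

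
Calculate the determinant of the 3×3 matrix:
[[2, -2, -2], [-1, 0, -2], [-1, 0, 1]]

Expansion along first row:
det = 2·det([[0,-2],[0,1]]) - -2·det([[-1,-2],[-1,1]]) + -2·det([[-1,0],[-1,0]])
    = 2·(0·1 - -2·0) - -2·(-1·1 - -2·-1) + -2·(-1·0 - 0·-1)
    = 2·0 - -2·-3 + -2·0
    = 0 + -6 + 0 = -6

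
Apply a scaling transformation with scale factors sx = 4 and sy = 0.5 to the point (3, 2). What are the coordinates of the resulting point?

Scaling matrix:
[[4, 0], [0, 0.50]]
Result: (3 × 4, 2 × 0.5) = (12, 1)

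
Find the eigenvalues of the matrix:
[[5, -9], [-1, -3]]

Characteristic equation: det(A - λI) = 0
λ² - (trace)λ + (det) = 0
trace = 5 + -3 = 2, det = (5)(-3) - (-9)(-1) = -24
λ² - (2)λ + (-24) = 0
λ = (2 ± √((2)² - 4·(-24))) / 2 = (2 ± √100) / 2
Solving: λ = -4, 6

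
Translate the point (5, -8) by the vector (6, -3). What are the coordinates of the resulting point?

Translation by (6, -3) (homogeneous matrix [[1, 0, 6], [0, 1, -3], [0, 0, 1]]):
x' = 5 + 6 = 11
y' = -8 + -3 = -11
Result: (11, -11)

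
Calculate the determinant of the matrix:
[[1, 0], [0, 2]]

For a 2×2 matrix [[a, b], [c, d]], det = ad - bc
det = (1)(2) - (0)(0) = 2 - 0 = 2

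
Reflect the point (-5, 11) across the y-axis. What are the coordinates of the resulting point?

Reflection across y-axis: (-5, 11) → (5, 11)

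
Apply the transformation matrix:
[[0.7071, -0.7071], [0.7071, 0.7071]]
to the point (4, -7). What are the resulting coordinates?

Matrix multiplication:
[[0.7071, -0.7071], [0.7071, 0.7071]] × [4, -7]ᵀ
= [(0.7071)(4) + (-0.7071)(-7), (0.7071)(4) + (0.7071)(-7)]ᵀ
= [7.7781, -2.1213]ᵀ
Result: (7.7781, -2.1213)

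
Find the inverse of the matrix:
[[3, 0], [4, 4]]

For [[a,b],[c,d]], inverse = (1/det)·[[d,-b],[-c,a]]
det = (3)(4) - (0)(4) = 12 - 0 = 12
Inverse = (1/12)·[[4, 0], [-4, 3]]
= [[1/3, 0], [-1/3, 1/4]]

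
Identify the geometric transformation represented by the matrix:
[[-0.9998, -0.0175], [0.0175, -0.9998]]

This matrix represents: rotation by 179° counterclockwise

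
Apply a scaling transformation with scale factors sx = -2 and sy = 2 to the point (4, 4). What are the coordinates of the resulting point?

Scaling matrix:
[[-2, 0], [0, 2]]
Result: (4 × -2, 4 × 2) = (-8, 8)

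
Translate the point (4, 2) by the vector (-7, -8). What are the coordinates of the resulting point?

Translation by (-7, -8) (homogeneous matrix [[1, 0, -7], [0, 1, -8], [0, 0, 1]]):
x' = 4 + -7 = -3
y' = 2 + -8 = -6
Result: (-3, -6)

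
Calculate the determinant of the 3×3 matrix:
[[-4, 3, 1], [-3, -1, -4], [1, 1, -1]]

Expansion along first row:
det = -4·det([[-1,-4],[1,-1]]) - 3·det([[-3,-4],[1,-1]]) + 1·det([[-3,-1],[1,1]])
    = -4·(-1·-1 - -4·1) - 3·(-3·-1 - -4·1) + 1·(-3·1 - -1·1)
    = -4·5 - 3·7 + 1·-2
    = -20 + -21 + -2 = -43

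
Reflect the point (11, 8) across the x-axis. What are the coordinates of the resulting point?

Reflection across x-axis: (11, 8) → (11, -8)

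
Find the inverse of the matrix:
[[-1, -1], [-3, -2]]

For [[a,b],[c,d]], inverse = (1/det)·[[d,-b],[-c,a]]
det = (-1)(-2) - (-1)(-3) = 2 - 3 = -1
Inverse = (1/-1)·[[-2, 1], [3, -1]]
= [[2, -1], [-3, 1]]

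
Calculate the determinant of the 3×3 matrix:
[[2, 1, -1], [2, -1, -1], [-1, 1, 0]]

Expansion along first row:
det = 2·det([[-1,-1],[1,0]]) - 1·det([[2,-1],[-1,0]]) + -1·det([[2,-1],[-1,1]])
    = 2·(-1·0 - -1·1) - 1·(2·0 - -1·-1) + -1·(2·1 - -1·-1)
    = 2·1 - 1·-1 + -1·1
    = 2 + 1 + -1 = 2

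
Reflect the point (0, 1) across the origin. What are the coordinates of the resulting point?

Reflection across origin: (0, 1) → (0, -1)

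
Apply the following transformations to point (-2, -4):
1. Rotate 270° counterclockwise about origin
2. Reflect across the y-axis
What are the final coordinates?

Step 1: Rotate 270° → (-4, 2)
Step 2: Reflect across y-axis → (4, 2)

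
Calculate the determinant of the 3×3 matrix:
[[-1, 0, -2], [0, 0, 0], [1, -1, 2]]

Expansion along first row:
det = -1·det([[0,0],[-1,2]]) - 0·det([[0,0],[1,2]]) + -2·det([[0,0],[1,-1]])
    = -1·(0·2 - 0·-1) - 0·(0·2 - 0·1) + -2·(0·-1 - 0·1)
    = -1·0 - 0·0 + -2·0
    = 0 + 0 + 0 = 0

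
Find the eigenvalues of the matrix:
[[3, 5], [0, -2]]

Characteristic equation: det(A - λI) = 0
λ² - (trace)λ + (det) = 0
trace = 3 + -2 = 1, det = (3)(-2) - (5)(0) = -6
λ² - (1)λ + (-6) = 0
λ = (1 ± √((1)² - 4·(-6))) / 2 = (1 ± √25) / 2
Solving: λ = -2, 3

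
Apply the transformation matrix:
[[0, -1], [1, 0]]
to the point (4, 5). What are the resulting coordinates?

Matrix multiplication:
[[0, -1], [1, 0]] × [4, 5]ᵀ
= [(0)(4) + (-1)(5), (1)(4) + (0)(5)]ᵀ
= [-5, 4]ᵀ
Result: (-5, 4)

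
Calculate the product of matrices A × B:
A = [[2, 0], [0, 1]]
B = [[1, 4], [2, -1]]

Matrix multiplication:
C[0][0] = 2×1 + 0×2 = 2
C[0][1] = 2×4 + 0×-1 = 8
C[1][0] = 0×1 + 1×2 = 2
C[1][1] = 0×4 + 1×-1 = -1
Result: [[2, 8], [2, -1]]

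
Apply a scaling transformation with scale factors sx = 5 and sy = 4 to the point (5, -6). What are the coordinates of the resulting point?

Scaling matrix:
[[5, 0], [0, 4]]
Result: (5 × 5, -6 × 4) = (25, -24)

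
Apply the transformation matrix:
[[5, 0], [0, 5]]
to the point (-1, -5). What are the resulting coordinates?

Matrix multiplication:
[[5, 0], [0, 5]] × [-1, -5]ᵀ
= [(5)(-1) + (0)(-5), (0)(-1) + (5)(-5)]ᵀ
= [-5, -25]ᵀ
Result: (-5, -25)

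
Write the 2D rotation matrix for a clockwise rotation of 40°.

Rotation matrix formula: [[cos θ, -sin θ], [sin θ, cos θ]]
A clockwise rotation by 40° is equivalent to a counterclockwise rotation by -40°.
For θ = -40°:
cos(-40°) = 0.7660
sin(-40°) = -0.6428
Result: [[0.7660, 0.6428], [-0.6428, 0.7660]]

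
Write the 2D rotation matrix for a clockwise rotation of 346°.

Rotation matrix formula: [[cos θ, -sin θ], [sin θ, cos θ]]
A clockwise rotation by 346° is equivalent to a counterclockwise rotation by -346°.
For θ = -346°:
cos(-346°) = 0.9703
sin(-346°) = 0.2419
Result: [[0.9703, -0.2419], [0.2419, 0.9703]]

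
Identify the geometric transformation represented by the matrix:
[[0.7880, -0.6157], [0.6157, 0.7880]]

This matrix represents: rotation by 38° counterclockwise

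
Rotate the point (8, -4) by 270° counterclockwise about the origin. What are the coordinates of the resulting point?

Rotation matrix for 270°: [[cos 270°, -sin 270°], [sin 270°, cos 270°]] = [[0, 1], [-1, 0]]
[[0, 1], [-1, 0]] × [8, -4]ᵀ = [-4, -8]ᵀ
Result: (-4, -8)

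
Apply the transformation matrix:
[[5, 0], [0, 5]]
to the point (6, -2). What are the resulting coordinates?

Matrix multiplication:
[[5, 0], [0, 5]] × [6, -2]ᵀ
= [(5)(6) + (0)(-2), (0)(6) + (5)(-2)]ᵀ
= [30, -10]ᵀ
Result: (30, -10)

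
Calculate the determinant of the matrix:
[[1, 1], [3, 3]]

For a 2×2 matrix [[a, b], [c, d]], det = ad - bc
det = (1)(3) - (1)(3) = 3 - 3 = 0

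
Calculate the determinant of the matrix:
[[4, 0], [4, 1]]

For a 2×2 matrix [[a, b], [c, d]], det = ad - bc
det = (4)(1) - (0)(4) = 4 - 0 = 4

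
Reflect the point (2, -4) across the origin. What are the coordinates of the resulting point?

Reflection across origin: (2, -4) → (-2, 4)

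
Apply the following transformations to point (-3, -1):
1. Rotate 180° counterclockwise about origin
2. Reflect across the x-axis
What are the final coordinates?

Step 1: Rotate 180° → (3, 1)
Step 2: Reflect across x-axis → (3, -1)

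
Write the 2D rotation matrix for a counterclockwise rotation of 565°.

Rotation matrix formula: [[cos θ, -sin θ], [sin θ, cos θ]]
For θ = 565°:
cos(565°) = -0.9063
sin(565°) = -0.4226
Result: [[-0.9063, 0.4226], [-0.4226, -0.9063]]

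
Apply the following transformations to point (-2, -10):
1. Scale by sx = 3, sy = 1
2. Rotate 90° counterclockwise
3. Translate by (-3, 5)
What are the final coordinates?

Step 1: Scale → (-6, -10)
Step 2: Rotate 90° → (10, -6)
Step 3: Translate → (7, -1)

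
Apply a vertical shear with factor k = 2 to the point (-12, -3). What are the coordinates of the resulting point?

Shear matrix for vertical shear with factor k = 2:
[[1, 0], [2, 1]]
Result: (-12, -3) → (-12, -27)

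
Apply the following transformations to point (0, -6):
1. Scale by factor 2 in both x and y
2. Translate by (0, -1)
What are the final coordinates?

Step 1: Scale (0, -6) by 2 → (0, -12)
Step 2: Translate by (0, -1) → (0, -13)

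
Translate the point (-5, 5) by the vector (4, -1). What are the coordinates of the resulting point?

Translation by (4, -1) (homogeneous matrix [[1, 0, 4], [0, 1, -1], [0, 0, 1]]):
x' = -5 + 4 = -1
y' = 5 + -1 = 4
Result: (-1, 4)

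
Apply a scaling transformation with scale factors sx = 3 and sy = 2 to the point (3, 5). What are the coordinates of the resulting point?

Scaling matrix:
[[3, 0], [0, 2]]
Result: (3 × 3, 5 × 2) = (9, 10)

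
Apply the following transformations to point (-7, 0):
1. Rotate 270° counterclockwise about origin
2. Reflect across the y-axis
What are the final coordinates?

Step 1: Rotate 270° → (0, 7)
Step 2: Reflect across y-axis → (0, 7)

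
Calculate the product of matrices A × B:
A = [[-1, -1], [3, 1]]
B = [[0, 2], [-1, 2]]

Matrix multiplication:
C[0][0] = -1×0 + -1×-1 = 1
C[0][1] = -1×2 + -1×2 = -4
C[1][0] = 3×0 + 1×-1 = -1
C[1][1] = 3×2 + 1×2 = 8
Result: [[1, -4], [-1, 8]]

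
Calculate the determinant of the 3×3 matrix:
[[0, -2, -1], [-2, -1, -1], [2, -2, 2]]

Expansion along first row:
det = 0·det([[-1,-1],[-2,2]]) - -2·det([[-2,-1],[2,2]]) + -1·det([[-2,-1],[2,-2]])
    = 0·(-1·2 - -1·-2) - -2·(-2·2 - -1·2) + -1·(-2·-2 - -1·2)
    = 0·-4 - -2·-2 + -1·6
    = 0 + -4 + -6 = -10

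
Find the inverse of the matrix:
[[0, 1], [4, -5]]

For [[a,b],[c,d]], inverse = (1/det)·[[d,-b],[-c,a]]
det = (0)(-5) - (1)(4) = 0 - 4 = -4
Inverse = (1/-4)·[[-5, -1], [-4, 0]]
= [[5/4, 1/4], [1, 0]]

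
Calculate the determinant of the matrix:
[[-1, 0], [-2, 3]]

For a 2×2 matrix [[a, b], [c, d]], det = ad - bc
det = (-1)(3) - (0)(-2) = -3 - 0 = -3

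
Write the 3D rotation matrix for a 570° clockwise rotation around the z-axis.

Rotation matrix for clockwise 570° around z-axis:
A clockwise rotation by 570° is a counterclockwise rotation by -570°.
cos(-570°) = -√3/2, sin(-570°) = 1/2
Result: [[-√3/2, -1/2, 0], [1/2, -√3/2, 0], [0, 0, 1]]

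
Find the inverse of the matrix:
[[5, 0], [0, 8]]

For [[a,b],[c,d]], inverse = (1/det)·[[d,-b],[-c,a]]
det = (5)(8) - (0)(0) = 40 - 0 = 40
Inverse = (1/40)·[[8, 0], [0, 5]]
= [[1/5, 0], [0, 1/8]]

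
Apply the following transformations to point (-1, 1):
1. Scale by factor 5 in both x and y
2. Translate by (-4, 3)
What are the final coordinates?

Step 1: Scale (-1, 1) by 5 → (-5, 5)
Step 2: Translate by (-4, 3) → (-9, 8)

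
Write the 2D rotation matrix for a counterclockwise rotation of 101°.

Rotation matrix formula: [[cos θ, -sin θ], [sin θ, cos θ]]
For θ = 101°:
cos(101°) = -0.1908
sin(101°) = 0.9816
Result: [[-0.1908, -0.9816], [0.9816, -0.1908]]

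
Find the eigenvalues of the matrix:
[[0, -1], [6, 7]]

Characteristic equation: det(A - λI) = 0
λ² - (trace)λ + (det) = 0
trace = 0 + 7 = 7, det = (0)(7) - (-1)(6) = 6
λ² - (7)λ + (6) = 0
λ = (7 ± √((7)² - 4·(6))) / 2 = (7 ± √25) / 2
Solving: λ = 1, 6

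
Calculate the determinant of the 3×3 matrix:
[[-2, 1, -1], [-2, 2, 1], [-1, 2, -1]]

Expansion along first row:
det = -2·det([[2,1],[2,-1]]) - 1·det([[-2,1],[-1,-1]]) + -1·det([[-2,2],[-1,2]])
    = -2·(2·-1 - 1·2) - 1·(-2·-1 - 1·-1) + -1·(-2·2 - 2·-1)
    = -2·-4 - 1·3 + -1·-2
    = 8 + -3 + 2 = 7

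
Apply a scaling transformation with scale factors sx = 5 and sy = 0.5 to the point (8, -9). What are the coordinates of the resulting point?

Scaling matrix:
[[5, 0], [0, 0.50]]
Result: (8 × 5, -9 × 0.5) = (40, -4.5)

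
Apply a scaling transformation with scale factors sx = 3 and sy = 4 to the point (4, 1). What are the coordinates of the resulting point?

Scaling matrix:
[[3, 0], [0, 4]]
Result: (4 × 3, 1 × 4) = (12, 4)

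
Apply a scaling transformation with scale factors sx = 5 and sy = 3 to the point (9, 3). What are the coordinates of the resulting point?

Scaling matrix:
[[5, 0], [0, 3]]
Result: (9 × 5, 3 × 3) = (45, 9)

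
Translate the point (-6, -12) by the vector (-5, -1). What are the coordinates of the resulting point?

Translation by (-5, -1) (homogeneous matrix [[1, 0, -5], [0, 1, -1], [0, 0, 1]]):
x' = -6 + -5 = -11
y' = -12 + -1 = -13
Result: (-11, -13)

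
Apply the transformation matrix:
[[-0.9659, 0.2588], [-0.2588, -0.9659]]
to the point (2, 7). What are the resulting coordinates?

Matrix multiplication:
[[-0.9659, 0.2588], [-0.2588, -0.9659]] × [2, 7]ᵀ
= [(-0.9659)(2) + (0.2588)(7), (-0.2588)(2) + (-0.9659)(7)]ᵀ
= [-0.1202, -7.2789]ᵀ
Result: (-0.1202, -7.2789)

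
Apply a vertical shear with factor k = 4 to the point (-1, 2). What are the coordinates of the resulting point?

Shear matrix for vertical shear with factor k = 4:
[[1, 0], [4, 1]]
Result: (-1, 2) → (-1, -2)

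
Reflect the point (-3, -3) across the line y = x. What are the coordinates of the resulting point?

Reflection across line y = x: (-3, -3) → (-3, -3)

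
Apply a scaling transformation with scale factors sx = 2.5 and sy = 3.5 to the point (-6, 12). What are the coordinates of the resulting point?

Scaling matrix:
[[2.50, 0], [0, 3.50]]
Result: (-6 × 2.5, 12 × 3.5) = (-15, 42)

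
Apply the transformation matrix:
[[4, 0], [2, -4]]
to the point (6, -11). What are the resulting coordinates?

Matrix multiplication:
[[4, 0], [2, -4]] × [6, -11]ᵀ
= [(4)(6) + (0)(-11), (2)(6) + (-4)(-11)]ᵀ
= [24, 56]ᵀ
Result: (24, 56)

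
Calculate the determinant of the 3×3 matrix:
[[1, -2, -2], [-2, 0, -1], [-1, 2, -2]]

Expansion along first row:
det = 1·det([[0,-1],[2,-2]]) - -2·det([[-2,-1],[-1,-2]]) + -2·det([[-2,0],[-1,2]])
    = 1·(0·-2 - -1·2) - -2·(-2·-2 - -1·-1) + -2·(-2·2 - 0·-1)
    = 1·2 - -2·3 + -2·-4
    = 2 + 6 + 8 = 16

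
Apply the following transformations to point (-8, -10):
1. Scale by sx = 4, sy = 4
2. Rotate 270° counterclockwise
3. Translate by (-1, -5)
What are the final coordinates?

Step 1: Scale → (-32, -40)
Step 2: Rotate 270° → (-40, 32)
Step 3: Translate → (-41, 27)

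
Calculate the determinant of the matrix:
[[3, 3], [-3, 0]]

For a 2×2 matrix [[a, b], [c, d]], det = ad - bc
det = (3)(0) - (3)(-3) = 0 - -9 = 9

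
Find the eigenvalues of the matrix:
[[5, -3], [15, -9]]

Characteristic equation: det(A - λI) = 0
λ² - (trace)λ + (det) = 0
trace = 5 + -9 = -4, det = (5)(-9) - (-3)(15) = 0
λ² - (-4)λ + (0) = 0
λ = (-4 ± √((-4)² - 4·(0))) / 2 = (-4 ± √16) / 2
Solving: λ = -4, 0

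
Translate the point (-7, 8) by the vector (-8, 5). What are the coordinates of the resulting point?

Translation by (-8, 5) (homogeneous matrix [[1, 0, -8], [0, 1, 5], [0, 0, 1]]):
x' = -7 + -8 = -15
y' = 8 + 5 = 13
Result: (-15, 13)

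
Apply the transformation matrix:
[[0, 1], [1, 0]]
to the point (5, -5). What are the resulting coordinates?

Matrix multiplication:
[[0, 1], [1, 0]] × [5, -5]ᵀ
= [(0)(5) + (1)(-5), (1)(5) + (0)(-5)]ᵀ
= [-5, 5]ᵀ
Result: (-5, 5)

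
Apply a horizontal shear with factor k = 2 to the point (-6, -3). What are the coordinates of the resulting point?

Shear matrix for horizontal shear with factor k = 2:
[[1, 2], [0, 1]]
Result: (-6, -3) → (-12, -3)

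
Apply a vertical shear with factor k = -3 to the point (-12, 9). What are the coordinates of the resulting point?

Shear matrix for vertical shear with factor k = -3:
[[1, 0], [-3, 1]]
Result: (-12, 9) → (-12, 45)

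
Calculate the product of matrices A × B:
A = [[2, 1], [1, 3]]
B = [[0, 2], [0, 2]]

Matrix multiplication:
C[0][0] = 2×0 + 1×0 = 0
C[0][1] = 2×2 + 1×2 = 6
C[1][0] = 1×0 + 3×0 = 0
C[1][1] = 1×2 + 3×2 = 8
Result: [[0, 6], [0, 8]]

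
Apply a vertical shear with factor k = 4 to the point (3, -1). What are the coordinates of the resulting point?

Shear matrix for vertical shear with factor k = 4:
[[1, 0], [4, 1]]
Result: (3, -1) → (3, 11)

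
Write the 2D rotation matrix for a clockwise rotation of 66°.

Rotation matrix formula: [[cos θ, -sin θ], [sin θ, cos θ]]
A clockwise rotation by 66° is equivalent to a counterclockwise rotation by -66°.
For θ = -66°:
cos(-66°) = 0.4067
sin(-66°) = -0.9135
Result: [[0.4067, 0.9135], [-0.9135, 0.4067]]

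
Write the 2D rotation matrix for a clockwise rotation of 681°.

Rotation matrix formula: [[cos θ, -sin θ], [sin θ, cos θ]]
A clockwise rotation by 681° is equivalent to a counterclockwise rotation by -681°.
For θ = -681°:
cos(-681°) = 0.7771
sin(-681°) = 0.6293
Result: [[0.7771, -0.6293], [0.6293, 0.7771]]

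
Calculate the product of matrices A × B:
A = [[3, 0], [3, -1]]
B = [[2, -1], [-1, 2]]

Matrix multiplication:
C[0][0] = 3×2 + 0×-1 = 6
C[0][1] = 3×-1 + 0×2 = -3
C[1][0] = 3×2 + -1×-1 = 7
C[1][1] = 3×-1 + -1×2 = -5
Result: [[6, -3], [7, -5]]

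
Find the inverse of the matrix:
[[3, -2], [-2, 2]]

For [[a,b],[c,d]], inverse = (1/det)·[[d,-b],[-c,a]]
det = (3)(2) - (-2)(-2) = 6 - 4 = 2
Inverse = (1/2)·[[2, 2], [2, 3]]
= [[1, 1], [1, 3/2]]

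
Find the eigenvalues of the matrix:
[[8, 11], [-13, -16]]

Characteristic equation: det(A - λI) = 0
λ² - (trace)λ + (det) = 0
trace = 8 + -16 = -8, det = (8)(-16) - (11)(-13) = 15
λ² - (-8)λ + (15) = 0
λ = (-8 ± √((-8)² - 4·(15))) / 2 = (-8 ± √4) / 2
Solving: λ = -5, -3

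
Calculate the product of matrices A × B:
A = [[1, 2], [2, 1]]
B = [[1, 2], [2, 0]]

Matrix multiplication:
C[0][0] = 1×1 + 2×2 = 5
C[0][1] = 1×2 + 2×0 = 2
C[1][0] = 2×1 + 1×2 = 4
C[1][1] = 2×2 + 1×0 = 4
Result: [[5, 2], [4, 4]]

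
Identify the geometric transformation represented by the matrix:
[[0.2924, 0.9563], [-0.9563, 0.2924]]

This matrix represents: rotation by 287° counterclockwise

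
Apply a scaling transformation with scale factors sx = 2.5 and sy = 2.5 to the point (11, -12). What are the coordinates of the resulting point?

Scaling matrix:
[[2.50, 0], [0, 2.50]]
Result: (11 × 2.5, -12 × 2.5) = (27.5, -30)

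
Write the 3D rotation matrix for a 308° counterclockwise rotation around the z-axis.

Rotation matrix for counterclockwise 308° around z-axis:
cos(308°) = 0.6157, sin(308°) = -0.7880
Result: [[0.6157, 0.7880, 0], [-0.7880, 0.6157, 0], [0, 0, 1]]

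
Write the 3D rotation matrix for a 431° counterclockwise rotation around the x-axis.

Rotation matrix for counterclockwise 431° around x-axis:
cos(431°) = 0.3256, sin(431°) = 0.9455
Result: [[1, 0, 0], [0, 0.3256, -0.9455], [0, 0.9455, 0.3256]]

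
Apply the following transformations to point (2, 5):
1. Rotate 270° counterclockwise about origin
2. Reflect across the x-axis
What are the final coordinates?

Step 1: Rotate 270° → (5, -2)
Step 2: Reflect across x-axis → (5, 2)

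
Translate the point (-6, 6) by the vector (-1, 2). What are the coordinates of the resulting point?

Translation by (-1, 2) (homogeneous matrix [[1, 0, -1], [0, 1, 2], [0, 0, 1]]):
x' = -6 + -1 = -7
y' = 6 + 2 = 8
Result: (-7, 8)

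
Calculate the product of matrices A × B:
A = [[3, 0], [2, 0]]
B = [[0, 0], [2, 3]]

Matrix multiplication:
C[0][0] = 3×0 + 0×2 = 0
C[0][1] = 3×0 + 0×3 = 0
C[1][0] = 2×0 + 0×2 = 0
C[1][1] = 2×0 + 0×3 = 0
Result: [[0, 0], [0, 0]]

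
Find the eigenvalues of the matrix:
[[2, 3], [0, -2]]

Characteristic equation: det(A - λI) = 0
λ² - (trace)λ + (det) = 0
trace = 2 + -2 = 0, det = (2)(-2) - (3)(0) = -4
λ² - (0)λ + (-4) = 0
λ = (0 ± √((0)² - 4·(-4))) / 2 = (0 ± √16) / 2
Solving: λ = -2, 2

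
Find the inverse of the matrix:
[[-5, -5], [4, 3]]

For [[a,b],[c,d]], inverse = (1/det)·[[d,-b],[-c,a]]
det = (-5)(3) - (-5)(4) = -15 - -20 = 5
Inverse = (1/5)·[[3, 5], [-4, -5]]
= [[3/5, 1], [-4/5, -1]]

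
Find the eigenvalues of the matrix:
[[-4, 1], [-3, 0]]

Characteristic equation: det(A - λI) = 0
λ² - (trace)λ + (det) = 0
trace = -4 + 0 = -4, det = (-4)(0) - (1)(-3) = 3
λ² - (-4)λ + (3) = 0
λ = (-4 ± √((-4)² - 4·(3))) / 2 = (-4 ± √4) / 2
Solving: λ = -3, -1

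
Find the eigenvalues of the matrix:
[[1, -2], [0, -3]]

Characteristic equation: det(A - λI) = 0
λ² - (trace)λ + (det) = 0
trace = 1 + -3 = -2, det = (1)(-3) - (-2)(0) = -3
λ² - (-2)λ + (-3) = 0
λ = (-2 ± √((-2)² - 4·(-3))) / 2 = (-2 ± √16) / 2
Solving: λ = -3, 1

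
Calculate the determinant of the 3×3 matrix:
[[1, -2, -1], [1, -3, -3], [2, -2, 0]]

Expansion along first row:
det = 1·det([[-3,-3],[-2,0]]) - -2·det([[1,-3],[2,0]]) + -1·det([[1,-3],[2,-2]])
    = 1·(-3·0 - -3·-2) - -2·(1·0 - -3·2) + -1·(1·-2 - -3·2)
    = 1·-6 - -2·6 + -1·4
    = -6 + 12 + -4 = 2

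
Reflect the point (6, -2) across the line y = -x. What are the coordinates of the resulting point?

Reflection across line y = -x: (6, -2) → (2, -6)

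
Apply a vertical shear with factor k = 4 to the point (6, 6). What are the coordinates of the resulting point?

Shear matrix for vertical shear with factor k = 4:
[[1, 0], [4, 1]]
Result: (6, 6) → (6, 30)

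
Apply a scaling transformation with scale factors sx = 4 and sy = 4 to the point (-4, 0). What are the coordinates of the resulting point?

Scaling matrix:
[[4, 0], [0, 4]]
Result: (-4 × 4, 0 × 4) = (-16, 0)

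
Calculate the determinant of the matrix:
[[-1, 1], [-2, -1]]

For a 2×2 matrix [[a, b], [c, d]], det = ad - bc
det = (-1)(-1) - (1)(-2) = 1 - -2 = 3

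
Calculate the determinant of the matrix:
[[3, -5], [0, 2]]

For a 2×2 matrix [[a, b], [c, d]], det = ad - bc
det = (3)(2) - (-5)(0) = 6 - 0 = 6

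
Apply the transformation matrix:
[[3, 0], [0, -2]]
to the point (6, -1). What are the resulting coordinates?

Matrix multiplication:
[[3, 0], [0, -2]] × [6, -1]ᵀ
= [(3)(6) + (0)(-1), (0)(6) + (-2)(-1)]ᵀ
= [18, 2]ᵀ
Result: (18, 2)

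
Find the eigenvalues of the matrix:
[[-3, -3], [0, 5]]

Characteristic equation: det(A - λI) = 0
λ² - (trace)λ + (det) = 0
trace = -3 + 5 = 2, det = (-3)(5) - (-3)(0) = -15
λ² - (2)λ + (-15) = 0
λ = (2 ± √((2)² - 4·(-15))) / 2 = (2 ± √64) / 2
Solving: λ = -3, 5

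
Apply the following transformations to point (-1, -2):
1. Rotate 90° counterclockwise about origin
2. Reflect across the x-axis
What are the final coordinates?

Step 1: Rotate 90° → (2, -1)
Step 2: Reflect across x-axis → (2, 1)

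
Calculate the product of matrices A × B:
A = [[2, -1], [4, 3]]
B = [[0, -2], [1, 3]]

Matrix multiplication:
C[0][0] = 2×0 + -1×1 = -1
C[0][1] = 2×-2 + -1×3 = -7
C[1][0] = 4×0 + 3×1 = 3
C[1][1] = 4×-2 + 3×3 = 1
Result: [[-1, -7], [3, 1]]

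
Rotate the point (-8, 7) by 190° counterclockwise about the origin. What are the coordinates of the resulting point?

Rotation matrix for 190°: [[cos 190°, -sin 190°], [sin 190°, cos 190°]] ≈ [[-0.984808, 0.173648], [-0.173648, -0.984808]]
[[-0.984808, 0.173648], [-0.173648, -0.984808]] × [-8, 7]ᵀ ≈ [9.0940, -5.5045]ᵀ
Result: (9.0940, -5.5045)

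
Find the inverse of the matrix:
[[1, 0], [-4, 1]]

For [[a,b],[c,d]], inverse = (1/det)·[[d,-b],[-c,a]]
det = (1)(1) - (0)(-4) = 1 - 0 = 1
Inverse = [[1, 0], [4, 1]]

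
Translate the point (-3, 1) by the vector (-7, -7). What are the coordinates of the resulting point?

Translation by (-7, -7) (homogeneous matrix [[1, 0, -7], [0, 1, -7], [0, 0, 1]]):
x' = -3 + -7 = -10
y' = 1 + -7 = -6
Result: (-10, -6)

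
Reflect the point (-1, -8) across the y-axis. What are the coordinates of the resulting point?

Reflection across y-axis: (-1, -8) → (1, -8)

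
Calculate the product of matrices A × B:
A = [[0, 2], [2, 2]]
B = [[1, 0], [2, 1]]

Matrix multiplication:
C[0][0] = 0×1 + 2×2 = 4
C[0][1] = 0×0 + 2×1 = 2
C[1][0] = 2×1 + 2×2 = 6
C[1][1] = 2×0 + 2×1 = 2
Result: [[4, 2], [6, 2]]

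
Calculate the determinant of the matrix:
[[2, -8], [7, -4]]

For a 2×2 matrix [[a, b], [c, d]], det = ad - bc
det = (2)(-4) - (-8)(7) = -8 - -56 = 48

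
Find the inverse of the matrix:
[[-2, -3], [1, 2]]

For [[a,b],[c,d]], inverse = (1/det)·[[d,-b],[-c,a]]
det = (-2)(2) - (-3)(1) = -4 - -3 = -1
Inverse = (1/-1)·[[2, 3], [-1, -2]]
= [[-2, -3], [1, 2]]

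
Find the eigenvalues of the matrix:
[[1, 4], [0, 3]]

Characteristic equation: det(A - λI) = 0
λ² - (trace)λ + (det) = 0
trace = 1 + 3 = 4, det = (1)(3) - (4)(0) = 3
λ² - (4)λ + (3) = 0
λ = (4 ± √((4)² - 4·(3))) / 2 = (4 ± √4) / 2
Solving: λ = 1, 3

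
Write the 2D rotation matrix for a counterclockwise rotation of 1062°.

Rotation matrix formula: [[cos θ, -sin θ], [sin θ, cos θ]]
For θ = 1062°:
cos(1062°) = 0.9511
sin(1062°) = -0.3090
Result: [[0.9511, 0.3090], [-0.3090, 0.9511]]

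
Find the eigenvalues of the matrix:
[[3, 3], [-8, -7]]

Characteristic equation: det(A - λI) = 0
λ² - (trace)λ + (det) = 0
trace = 3 + -7 = -4, det = (3)(-7) - (3)(-8) = 3
λ² - (-4)λ + (3) = 0
λ = (-4 ± √((-4)² - 4·(3))) / 2 = (-4 ± √4) / 2
Solving: λ = -3, -1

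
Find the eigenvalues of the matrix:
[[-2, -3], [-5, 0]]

Characteristic equation: det(A - λI) = 0
λ² - (trace)λ + (det) = 0
trace = -2 + 0 = -2, det = (-2)(0) - (-3)(-5) = -15
λ² - (-2)λ + (-15) = 0
λ = (-2 ± √((-2)² - 4·(-15))) / 2 = (-2 ± √64) / 2
Solving: λ = -5, 3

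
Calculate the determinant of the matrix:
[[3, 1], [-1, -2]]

For a 2×2 matrix [[a, b], [c, d]], det = ad - bc
det = (3)(-2) - (1)(-1) = -6 - -1 = -5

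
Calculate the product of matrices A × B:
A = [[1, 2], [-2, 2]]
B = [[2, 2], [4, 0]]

Matrix multiplication:
C[0][0] = 1×2 + 2×4 = 10
C[0][1] = 1×2 + 2×0 = 2
C[1][0] = -2×2 + 2×4 = 4
C[1][1] = -2×2 + 2×0 = -4
Result: [[10, 2], [4, -4]]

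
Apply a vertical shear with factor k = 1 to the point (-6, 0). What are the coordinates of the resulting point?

Shear matrix for vertical shear with factor k = 1:
[[1, 0], [1, 1]]
Result: (-6, 0) → (-6, -6)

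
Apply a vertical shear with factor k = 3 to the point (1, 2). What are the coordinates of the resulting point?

Shear matrix for vertical shear with factor k = 3:
[[1, 0], [3, 1]]
Result: (1, 2) → (1, 5)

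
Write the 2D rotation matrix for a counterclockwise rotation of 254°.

Rotation matrix formula: [[cos θ, -sin θ], [sin θ, cos θ]]
For θ = 254°:
cos(254°) = -0.2756
sin(254°) = -0.9613
Result: [[-0.2756, 0.9613], [-0.9613, -0.2756]]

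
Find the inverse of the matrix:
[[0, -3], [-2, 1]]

For [[a,b],[c,d]], inverse = (1/det)·[[d,-b],[-c,a]]
det = (0)(1) - (-3)(-2) = 0 - 6 = -6
Inverse = (1/-6)·[[1, 3], [2, 0]]
= [[-1/6, -1/2], [-1/3, 0]]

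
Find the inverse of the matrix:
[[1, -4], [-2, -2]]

For [[a,b],[c,d]], inverse = (1/det)·[[d,-b],[-c,a]]
det = (1)(-2) - (-4)(-2) = -2 - 8 = -10
Inverse = (1/-10)·[[-2, 4], [2, 1]]
= [[1/5, -2/5], [-1/5, -1/10]]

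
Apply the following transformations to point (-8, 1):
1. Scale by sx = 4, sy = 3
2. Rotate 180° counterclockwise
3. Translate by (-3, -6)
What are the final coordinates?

Step 1: Scale → (-32, 3)
Step 2: Rotate 180° → (32, -3)
Step 3: Translate → (29, -9)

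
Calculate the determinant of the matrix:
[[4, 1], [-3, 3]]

For a 2×2 matrix [[a, b], [c, d]], det = ad - bc
det = (4)(3) - (1)(-3) = 12 - -3 = 15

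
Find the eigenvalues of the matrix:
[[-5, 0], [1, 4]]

Characteristic equation: det(A - λI) = 0
λ² - (trace)λ + (det) = 0
trace = -5 + 4 = -1, det = (-5)(4) - (0)(1) = -20
λ² - (-1)λ + (-20) = 0
λ = (-1 ± √((-1)² - 4·(-20))) / 2 = (-1 ± √81) / 2
Solving: λ = -5, 4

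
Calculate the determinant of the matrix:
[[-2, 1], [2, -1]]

For a 2×2 matrix [[a, b], [c, d]], det = ad - bc
det = (-2)(-1) - (1)(2) = 2 - 2 = 0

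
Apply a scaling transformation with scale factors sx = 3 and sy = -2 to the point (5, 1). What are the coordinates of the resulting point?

Scaling matrix:
[[3, 0], [0, -2]]
Result: (5 × 3, 1 × -2) = (15, -2)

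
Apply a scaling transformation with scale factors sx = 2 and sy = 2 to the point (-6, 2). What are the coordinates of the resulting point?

Scaling matrix:
[[2, 0], [0, 2]]
Result: (-6 × 2, 2 × 2) = (-12, 4)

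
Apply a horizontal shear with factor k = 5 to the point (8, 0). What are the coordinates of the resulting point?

Shear matrix for horizontal shear with factor k = 5:
[[1, 5], [0, 1]]
Result: (8, 0) → (8, 0)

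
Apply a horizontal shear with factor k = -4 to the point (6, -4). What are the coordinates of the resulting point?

Shear matrix for horizontal shear with factor k = -4:
[[1, -4], [0, 1]]
Result: (6, -4) → (22, -4)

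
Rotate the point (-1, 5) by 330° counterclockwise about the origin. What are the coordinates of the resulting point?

Rotation matrix for 330°: [[cos 330°, -sin 330°], [sin 330°, cos 330°]] ≈ [[0.866025, 0.500000], [-0.500000, 0.866025]]
[[0.866025, 0.500000], [-0.500000, 0.866025]] × [-1, 5]ᵀ ≈ [1.6340, 4.8301]ᵀ
Result: (1.6340, 4.8301)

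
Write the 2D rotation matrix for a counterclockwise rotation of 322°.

Rotation matrix formula: [[cos θ, -sin θ], [sin θ, cos θ]]
For θ = 322°:
cos(322°) = 0.7880
sin(322°) = -0.6157
Result: [[0.7880, 0.6157], [-0.6157, 0.7880]]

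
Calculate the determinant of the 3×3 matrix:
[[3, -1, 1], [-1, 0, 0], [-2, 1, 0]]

Expansion along first row:
det = 3·det([[0,0],[1,0]]) - -1·det([[-1,0],[-2,0]]) + 1·det([[-1,0],[-2,1]])
    = 3·(0·0 - 0·1) - -1·(-1·0 - 0·-2) + 1·(-1·1 - 0·-2)
    = 3·0 - -1·0 + 1·-1
    = 0 + 0 + -1 = -1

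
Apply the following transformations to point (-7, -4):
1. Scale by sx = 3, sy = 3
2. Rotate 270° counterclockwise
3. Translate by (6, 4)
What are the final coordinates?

Step 1: Scale → (-21, -12)
Step 2: Rotate 270° → (-12, 21)
Step 3: Translate → (-6, 25)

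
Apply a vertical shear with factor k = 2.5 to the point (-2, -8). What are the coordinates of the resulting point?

Shear matrix for vertical shear with factor k = 2.5:
[[1, 0], [2.50, 1]]
Result: (-2, -8) → (-2, -13)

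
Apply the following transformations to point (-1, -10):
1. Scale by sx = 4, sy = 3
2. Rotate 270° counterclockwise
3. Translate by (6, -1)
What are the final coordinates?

Step 1: Scale → (-4, -30)
Step 2: Rotate 270° → (-30, 4)
Step 3: Translate → (-24, 3)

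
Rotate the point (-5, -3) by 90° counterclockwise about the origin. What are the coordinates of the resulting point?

Rotation matrix for 90°: [[cos 90°, -sin 90°], [sin 90°, cos 90°]] = [[0, -1], [1, 0]]
[[0, -1], [1, 0]] × [-5, -3]ᵀ = [3, -5]ᵀ
Result: (3, -5)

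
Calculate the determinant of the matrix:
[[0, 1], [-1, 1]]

For a 2×2 matrix [[a, b], [c, d]], det = ad - bc
det = (0)(1) - (1)(-1) = 0 - -1 = 1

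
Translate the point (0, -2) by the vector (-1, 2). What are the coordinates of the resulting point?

Translation by (-1, 2) (homogeneous matrix [[1, 0, -1], [0, 1, 2], [0, 0, 1]]):
x' = 0 + -1 = -1
y' = -2 + 2 = 0
Result: (-1, 0)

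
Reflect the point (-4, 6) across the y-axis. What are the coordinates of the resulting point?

Reflection across y-axis: (-4, 6) → (4, 6)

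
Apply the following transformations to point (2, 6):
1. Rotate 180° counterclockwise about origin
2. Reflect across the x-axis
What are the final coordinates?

Step 1: Rotate 180° → (-2, -6)
Step 2: Reflect across x-axis → (-2, 6)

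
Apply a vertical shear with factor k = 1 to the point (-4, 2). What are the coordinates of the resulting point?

Shear matrix for vertical shear with factor k = 1:
[[1, 0], [1, 1]]
Result: (-4, 2) → (-4, -2)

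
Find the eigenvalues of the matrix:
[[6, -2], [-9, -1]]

Characteristic equation: det(A - λI) = 0
λ² - (trace)λ + (det) = 0
trace = 6 + -1 = 5, det = (6)(-1) - (-2)(-9) = -24
λ² - (5)λ + (-24) = 0
λ = (5 ± √((5)² - 4·(-24))) / 2 = (5 ± √121) / 2
Solving: λ = -3, 8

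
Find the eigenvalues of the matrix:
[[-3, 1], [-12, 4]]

Characteristic equation: det(A - λI) = 0
λ² - (trace)λ + (det) = 0
trace = -3 + 4 = 1, det = (-3)(4) - (1)(-12) = 0
λ² - (1)λ + (0) = 0
λ = (1 ± √((1)² - 4·(0))) / 2 = (1 ± √1) / 2
Solving: λ = 0, 1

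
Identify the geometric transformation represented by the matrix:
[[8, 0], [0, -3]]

This matrix represents: non-uniform scaling by sx = 8, sy = -3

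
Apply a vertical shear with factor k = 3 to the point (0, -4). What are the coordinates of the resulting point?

Shear matrix for vertical shear with factor k = 3:
[[1, 0], [3, 1]]
Result: (0, -4) → (0, -4)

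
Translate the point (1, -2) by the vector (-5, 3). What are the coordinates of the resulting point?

Translation by (-5, 3) (homogeneous matrix [[1, 0, -5], [0, 1, 3], [0, 0, 1]]):
x' = 1 + -5 = -4
y' = -2 + 3 = 1
Result: (-4, 1)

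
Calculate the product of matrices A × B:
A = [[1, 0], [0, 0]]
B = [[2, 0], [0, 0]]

Matrix multiplication:
C[0][0] = 1×2 + 0×0 = 2
C[0][1] = 1×0 + 0×0 = 0
C[1][0] = 0×2 + 0×0 = 0
C[1][1] = 0×0 + 0×0 = 0
Result: [[2, 0], [0, 0]]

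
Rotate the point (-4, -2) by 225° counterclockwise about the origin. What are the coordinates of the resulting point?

Rotation matrix for 225°: [[cos 225°, -sin 225°], [sin 225°, cos 225°]] ≈ [[-0.707107, 0.707107], [-0.707107, -0.707107]]
[[-0.707107, 0.707107], [-0.707107, -0.707107]] × [-4, -2]ᵀ ≈ [1.4142, 4.2426]ᵀ
Result: (1.4142, 4.2426)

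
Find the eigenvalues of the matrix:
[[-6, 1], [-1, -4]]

Characteristic equation: det(A - λI) = 0
λ² - (trace)λ + (det) = 0
trace = -6 + -4 = -10, det = (-6)(-4) - (1)(-1) = 25
λ² - (-10)λ + (25) = 0
λ = (-10 ± √((-10)² - 4·(25))) / 2 = (-10 ± √0) / 2
Solving: λ = -5, -5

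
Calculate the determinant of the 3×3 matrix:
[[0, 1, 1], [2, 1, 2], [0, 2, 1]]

Expansion along first row:
det = 0·det([[1,2],[2,1]]) - 1·det([[2,2],[0,1]]) + 1·det([[2,1],[0,2]])
    = 0·(1·1 - 2·2) - 1·(2·1 - 2·0) + 1·(2·2 - 1·0)
    = 0·-3 - 1·2 + 1·4
    = 0 + -2 + 4 = 2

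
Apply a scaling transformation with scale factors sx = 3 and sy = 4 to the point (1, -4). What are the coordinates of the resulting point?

Scaling matrix:
[[3, 0], [0, 4]]
Result: (1 × 3, -4 × 4) = (3, -16)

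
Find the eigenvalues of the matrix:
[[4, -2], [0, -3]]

Characteristic equation: det(A - λI) = 0
λ² - (trace)λ + (det) = 0
trace = 4 + -3 = 1, det = (4)(-3) - (-2)(0) = -12
λ² - (1)λ + (-12) = 0
λ = (1 ± √((1)² - 4·(-12))) / 2 = (1 ± √49) / 2
Solving: λ = -3, 4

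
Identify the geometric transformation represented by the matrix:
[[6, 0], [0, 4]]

This matrix represents: non-uniform scaling by sx = 6, sy = 4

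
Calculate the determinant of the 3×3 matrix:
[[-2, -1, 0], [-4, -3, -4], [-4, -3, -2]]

Expansion along first row:
det = -2·det([[-3,-4],[-3,-2]]) - -1·det([[-4,-4],[-4,-2]]) + 0·det([[-4,-3],[-4,-3]])
    = -2·(-3·-2 - -4·-3) - -1·(-4·-2 - -4·-4) + 0·(-4·-3 - -3·-4)
    = -2·-6 - -1·-8 + 0·0
    = 12 + -8 + 0 = 4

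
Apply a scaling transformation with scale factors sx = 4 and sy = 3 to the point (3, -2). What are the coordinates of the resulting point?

Scaling matrix:
[[4, 0], [0, 3]]
Result: (3 × 4, -2 × 3) = (12, -6)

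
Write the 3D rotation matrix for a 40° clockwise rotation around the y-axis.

Rotation matrix for clockwise 40° around y-axis:
A clockwise rotation by 40° is a counterclockwise rotation by -40°.
cos(-40°) = 0.7660, sin(-40°) = -0.6428
Result: [[0.7660, 0, -0.6428], [0, 1, 0], [0.6428, 0, 0.7660]]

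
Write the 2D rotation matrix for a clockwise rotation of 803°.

Rotation matrix formula: [[cos θ, -sin θ], [sin θ, cos θ]]
A clockwise rotation by 803° is equivalent to a counterclockwise rotation by -803°.
For θ = -803°:
cos(-803°) = 0.1219
sin(-803°) = -0.9925
Result: [[0.1219, 0.9925], [-0.9925, 0.1219]]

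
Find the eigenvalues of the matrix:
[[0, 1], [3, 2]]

Characteristic equation: det(A - λI) = 0
λ² - (trace)λ + (det) = 0
trace = 0 + 2 = 2, det = (0)(2) - (1)(3) = -3
λ² - (2)λ + (-3) = 0
λ = (2 ± √((2)² - 4·(-3))) / 2 = (2 ± √16) / 2
Solving: λ = -1, 3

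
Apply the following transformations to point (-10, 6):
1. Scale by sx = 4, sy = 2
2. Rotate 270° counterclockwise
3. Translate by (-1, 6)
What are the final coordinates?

Step 1: Scale → (-40, 12)
Step 2: Rotate 270° → (12, 40)
Step 3: Translate → (11, 46)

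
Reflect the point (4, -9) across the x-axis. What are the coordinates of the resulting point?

Reflection across x-axis: (4, -9) → (4, 9)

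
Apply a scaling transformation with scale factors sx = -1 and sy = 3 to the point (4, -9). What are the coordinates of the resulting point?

Scaling matrix:
[[-1, 0], [0, 3]]
Result: (4 × -1, -9 × 3) = (-4, -27)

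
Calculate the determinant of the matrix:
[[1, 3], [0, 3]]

For a 2×2 matrix [[a, b], [c, d]], det = ad - bc
det = (1)(3) - (3)(0) = 3 - 0 = 3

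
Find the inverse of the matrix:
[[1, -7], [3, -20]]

For [[a,b],[c,d]], inverse = (1/det)·[[d,-b],[-c,a]]
det = (1)(-20) - (-7)(3) = -20 - -21 = 1
Inverse = [[-20, 7], [-3, 1]]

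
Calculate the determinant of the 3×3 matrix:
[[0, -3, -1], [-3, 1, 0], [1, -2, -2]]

Expansion along first row:
det = 0·det([[1,0],[-2,-2]]) - -3·det([[-3,0],[1,-2]]) + -1·det([[-3,1],[1,-2]])
    = 0·(1·-2 - 0·-2) - -3·(-3·-2 - 0·1) + -1·(-3·-2 - 1·1)
    = 0·-2 - -3·6 + -1·5
    = 0 + 18 + -5 = 13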